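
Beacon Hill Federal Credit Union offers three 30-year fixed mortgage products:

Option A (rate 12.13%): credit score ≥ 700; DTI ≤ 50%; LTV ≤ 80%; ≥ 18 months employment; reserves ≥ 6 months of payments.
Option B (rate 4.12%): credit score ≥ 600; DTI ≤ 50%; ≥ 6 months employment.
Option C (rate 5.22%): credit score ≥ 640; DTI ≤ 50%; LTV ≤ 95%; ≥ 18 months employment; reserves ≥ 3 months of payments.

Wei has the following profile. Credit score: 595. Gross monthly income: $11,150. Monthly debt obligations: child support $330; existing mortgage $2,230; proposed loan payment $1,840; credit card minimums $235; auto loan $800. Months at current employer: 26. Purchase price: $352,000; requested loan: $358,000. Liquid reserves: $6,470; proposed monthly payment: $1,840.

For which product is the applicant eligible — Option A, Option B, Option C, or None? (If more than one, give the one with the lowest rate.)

Total debts = (330 + 2,230 + 1,840 + 235 + 800) = 5,435; DTI = 5,435/11,150 = 48.7%.
LTV = 358,000/352,000 = 101.7%.
Reserves = 6,470/1,840 = 3.5 months.
Option A: score 595 < 700; DTI 48.7% ≤ 50%; LTV 101.7% > 80%; employment 26 ≥ 18 mo; reserves 3.5 < 6 mo → does not qualify.
Option B: score 595 < 600; DTI 48.7% ≤ 50%; employment 26 ≥ 6 mo → does not qualify.
Option C: score 595 < 640; DTI 48.7% ≤ 50%; LTV 101.7% > 95%; employment 26 ≥ 18 mo; reserves 3.5 ≥ 3 mo → does not qualify.

None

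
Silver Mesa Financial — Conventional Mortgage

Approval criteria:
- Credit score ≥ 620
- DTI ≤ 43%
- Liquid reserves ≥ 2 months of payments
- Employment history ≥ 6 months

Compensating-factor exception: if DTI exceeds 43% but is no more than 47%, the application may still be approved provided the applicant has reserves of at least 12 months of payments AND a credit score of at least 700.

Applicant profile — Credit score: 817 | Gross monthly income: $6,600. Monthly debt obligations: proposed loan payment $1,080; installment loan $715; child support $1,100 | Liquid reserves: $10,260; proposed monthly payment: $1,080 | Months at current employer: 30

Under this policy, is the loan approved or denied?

Credit score 817 ≥ 620 (meets base)
Total debts = (1,080 + 715 + 1,100) = 2,895. DTI = 2,895/6,600 = 43.9% > 43% — standard DTI limit exceeded.
Reserves: 10,260 ÷ 1,080 = 9.5 months (meets 2-month minimum)
Employment 30 ≥ 6 months
DTI 43.9% is within the 43%–47% exception band; checking compensating factors.
Reserves 9.5 < 12 months; credit score 817 ≥ 700.
Compensating-factor requirement not fully met.

Denied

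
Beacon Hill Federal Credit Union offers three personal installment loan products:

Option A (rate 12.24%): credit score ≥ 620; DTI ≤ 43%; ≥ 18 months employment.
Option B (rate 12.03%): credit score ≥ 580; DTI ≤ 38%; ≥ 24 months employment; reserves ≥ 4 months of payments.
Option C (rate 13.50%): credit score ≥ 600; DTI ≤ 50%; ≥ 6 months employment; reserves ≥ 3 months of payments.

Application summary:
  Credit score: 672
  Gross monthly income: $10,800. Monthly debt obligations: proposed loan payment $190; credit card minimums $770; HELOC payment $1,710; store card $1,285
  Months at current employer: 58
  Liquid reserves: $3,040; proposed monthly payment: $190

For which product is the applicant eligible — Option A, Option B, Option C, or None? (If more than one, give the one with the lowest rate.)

Total debts = (190 + 770 + 1,710 + 1,285) = 3,955; DTI = 3,955/10,800 = 36.6%.
Reserves = 3,040/190 = 16.0 months.
Option A: score 672 ≥ 620; DTI 36.6% ≤ 43%; employment 58 ≥ 18 mo → qualifies.
Option B: score 672 ≥ 580; DTI 36.6% ≤ 38%; employment 58 ≥ 24 mo; reserves 16.0 ≥ 4 mo → qualifies.
Option C: score 672 ≥ 600; DTI 36.6% ≤ 50%; employment 58 ≥ 6 mo; reserves 16.0 ≥ 3 mo → qualifies.
Qualifying: Option A, Option B, Option C. Lowest rate is 12.03% → Option B.

Option B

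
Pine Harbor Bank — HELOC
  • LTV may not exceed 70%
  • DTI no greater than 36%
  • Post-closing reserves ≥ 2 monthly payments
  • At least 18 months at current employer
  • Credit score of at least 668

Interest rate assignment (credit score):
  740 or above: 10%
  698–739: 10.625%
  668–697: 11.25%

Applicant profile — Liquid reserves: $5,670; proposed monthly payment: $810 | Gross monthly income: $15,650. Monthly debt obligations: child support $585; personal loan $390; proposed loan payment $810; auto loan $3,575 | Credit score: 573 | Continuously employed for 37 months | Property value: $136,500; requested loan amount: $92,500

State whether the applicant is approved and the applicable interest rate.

Denied

Credit score 573 < 668 (below minimum)
Loan-to-value = 92,500/136,500 = 67.8% — pass (70% max)
Total monthly debts = (585 + 390 + 810 + 3,575) = 5,360. Debt-to-income = 5,360/15,650 = 34.2% — meets 36% limit
Employment 37 ≥ 18 months
Reserves = 5,670/810 = 7.0 months ≥ 2
Not all requirements met → denied.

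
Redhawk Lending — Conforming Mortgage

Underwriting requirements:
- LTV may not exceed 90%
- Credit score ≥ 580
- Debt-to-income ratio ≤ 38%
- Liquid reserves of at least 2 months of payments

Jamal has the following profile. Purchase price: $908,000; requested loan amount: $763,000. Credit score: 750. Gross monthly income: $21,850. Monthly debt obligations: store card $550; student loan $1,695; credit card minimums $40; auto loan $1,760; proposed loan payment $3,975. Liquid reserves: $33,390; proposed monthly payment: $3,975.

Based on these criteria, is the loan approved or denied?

Approved

LTV = 763,000/908,000 = 84% ≤ 90%
Credit score 750 ≥ 580 (meets)
Total monthly debts = (550 + 1,695 + 40 + 1,760 + 3,975) = 8,020. DTI: 8,020 ÷ 21,850 = 36.7%, within the 38% cap
Liquid reserves cover 33,390/3,975 = 8.4 months — ≥ 2 required
All criteria satisfied.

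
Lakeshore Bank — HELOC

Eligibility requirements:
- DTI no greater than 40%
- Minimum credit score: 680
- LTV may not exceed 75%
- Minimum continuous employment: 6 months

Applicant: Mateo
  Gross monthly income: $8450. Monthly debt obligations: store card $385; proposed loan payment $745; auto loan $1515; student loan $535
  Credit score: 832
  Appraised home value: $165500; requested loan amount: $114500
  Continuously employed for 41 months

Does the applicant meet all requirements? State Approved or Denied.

Total monthly debts = (385 + 745 + 1,515 + 535) = 3,180. DTI = 3,180/8,450 = 37.6% ≤ 40%
Credit score 832 ≥ 680 (meets)
LTV: 114,500 ÷ 165,500 = 69.2%, within 75% cap
Employment 41 ≥ 6 months
All criteria satisfied.

Approved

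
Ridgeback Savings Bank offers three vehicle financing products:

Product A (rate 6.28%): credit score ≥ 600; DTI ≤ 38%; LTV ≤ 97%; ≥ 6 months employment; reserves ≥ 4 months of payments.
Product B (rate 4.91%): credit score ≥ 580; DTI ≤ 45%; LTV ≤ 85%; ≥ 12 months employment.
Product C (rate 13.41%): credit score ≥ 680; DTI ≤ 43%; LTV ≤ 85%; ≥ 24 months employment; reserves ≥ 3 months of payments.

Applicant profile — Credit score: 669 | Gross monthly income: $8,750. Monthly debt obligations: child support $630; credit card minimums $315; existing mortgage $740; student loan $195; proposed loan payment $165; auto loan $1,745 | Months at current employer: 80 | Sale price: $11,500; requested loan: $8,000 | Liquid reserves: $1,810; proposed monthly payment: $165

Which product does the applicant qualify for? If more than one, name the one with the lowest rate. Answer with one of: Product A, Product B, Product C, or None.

Product B

Total debts = (630 + 315 + 740 + 195 + 165 + 1,745) = 3,790; DTI = 3,790/8,750 = 43.3%.
LTV = 8,000/11,500 = 69.6%.
Reserves = 1,810/165 = 11.0 months.
Product A: score 669 ≥ 600; DTI 43.3% > 38%; LTV 69.6% ≤ 97%; employment 80 ≥ 6 mo; reserves 11.0 ≥ 4 mo → does not qualify.
Product B: score 669 ≥ 580; DTI 43.3% ≤ 45%; LTV 69.6% ≤ 85%; employment 80 ≥ 12 mo → qualifies.
Product C: score 669 < 680; DTI 43.3% > 43%; LTV 69.6% ≤ 85%; employment 80 ≥ 24 mo; reserves 11.0 ≥ 3 mo → does not qualify.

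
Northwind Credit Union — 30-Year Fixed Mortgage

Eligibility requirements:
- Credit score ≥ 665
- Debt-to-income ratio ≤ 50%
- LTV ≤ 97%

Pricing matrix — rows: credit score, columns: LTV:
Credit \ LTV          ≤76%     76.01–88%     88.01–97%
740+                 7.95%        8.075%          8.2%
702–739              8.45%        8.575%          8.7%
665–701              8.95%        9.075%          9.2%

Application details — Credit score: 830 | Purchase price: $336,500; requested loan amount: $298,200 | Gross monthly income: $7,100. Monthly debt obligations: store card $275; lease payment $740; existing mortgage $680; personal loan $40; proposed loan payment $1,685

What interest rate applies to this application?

Credit score 830 ≥ 665; Total monthly debts = (275 + 740 + 680 + 40 + 1,685) = 3,420. DTI = 3,420/7,100 = 48.2% ≤ 50%
LTV = 298,200/336,500 = 88.6% ≤ 97%
Credit 830 → row 740+; LTV 88.6% → column 88.01–97%. Grid cell → 8.2%.

8.2%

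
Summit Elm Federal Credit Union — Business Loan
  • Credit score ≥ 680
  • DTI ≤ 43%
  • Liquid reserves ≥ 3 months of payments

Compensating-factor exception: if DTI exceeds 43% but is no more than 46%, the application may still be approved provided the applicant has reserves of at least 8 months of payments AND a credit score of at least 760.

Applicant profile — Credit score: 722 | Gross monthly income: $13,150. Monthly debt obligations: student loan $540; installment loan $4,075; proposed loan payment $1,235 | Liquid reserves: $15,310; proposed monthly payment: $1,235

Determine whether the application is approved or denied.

Denied

Credit score 722 ≥ 680 (meets base)
Total debts = (540 + 4,075 + 1,235) = 5,850. DTI: 5,850 ÷ 13,150 = 44.5%, over the 43% base limit.
Reserves = 15,310/1,235 = 12.4 months ≥ 3
DTI 44.5% is within the 43%–46% exception band; checking compensating factors.
Override check — reserves: 12.4 mo (ok); score: 722 (below 760).
Override conditions not both satisfied; exception does not apply.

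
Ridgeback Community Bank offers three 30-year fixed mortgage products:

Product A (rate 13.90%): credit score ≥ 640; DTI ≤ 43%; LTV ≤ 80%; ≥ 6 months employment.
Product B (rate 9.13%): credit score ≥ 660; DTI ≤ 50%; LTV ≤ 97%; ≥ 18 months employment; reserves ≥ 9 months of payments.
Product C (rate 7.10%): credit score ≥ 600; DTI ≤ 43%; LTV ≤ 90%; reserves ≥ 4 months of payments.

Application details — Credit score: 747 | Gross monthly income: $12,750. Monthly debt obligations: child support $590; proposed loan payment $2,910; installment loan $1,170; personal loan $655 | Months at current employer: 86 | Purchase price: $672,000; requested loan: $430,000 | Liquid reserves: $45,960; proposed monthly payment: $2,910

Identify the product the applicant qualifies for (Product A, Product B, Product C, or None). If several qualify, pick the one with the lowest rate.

Product C

Total debts = (590 + 2,910 + 1,170 + 655) = 5,325; DTI = 5,325/12,750 = 41.8%.
LTV = 430,000/672,000 = 64%.
Reserves = 45,960/2,910 = 15.8 months.
Product A: score 747 ≥ 640; DTI 41.8% ≤ 43%; LTV 64% ≤ 80%; employment 86 ≥ 6 mo → qualifies.
Product B: score 747 ≥ 660; DTI 41.8% ≤ 50%; LTV 64% ≤ 97%; employment 86 ≥ 18 mo; reserves 15.8 ≥ 9 mo → qualifies.
Product C: score 747 ≥ 600; DTI 41.8% ≤ 43%; LTV 64% ≤ 90%; reserves 15.8 ≥ 4 mo → qualifies.
Qualifying: Product A, Product B, Product C. Lowest rate is 7.10% → Product C.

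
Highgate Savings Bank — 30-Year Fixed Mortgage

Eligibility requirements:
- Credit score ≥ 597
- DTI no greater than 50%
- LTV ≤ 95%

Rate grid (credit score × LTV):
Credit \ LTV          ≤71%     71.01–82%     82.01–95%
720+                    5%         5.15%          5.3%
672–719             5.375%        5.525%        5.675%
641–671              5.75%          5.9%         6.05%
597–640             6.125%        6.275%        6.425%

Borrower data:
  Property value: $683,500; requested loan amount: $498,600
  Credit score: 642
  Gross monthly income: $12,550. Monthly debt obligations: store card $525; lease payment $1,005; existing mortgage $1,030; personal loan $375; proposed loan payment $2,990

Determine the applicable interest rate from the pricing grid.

5.9%

Credit score 642 ≥ 597; Total monthly debts = (525 + 1,005 + 1,030 + 375 + 2,990) = 5,925. Debt-to-income = 5,925/12,550 = 47.2% — meets 50% limit
LTV: 498,600 ÷ 683,500 = 72.9%, within 95% cap
Score 642 is in the 641–671 band; LTV 72.9% is in the 71.01–82% band → 5.9%.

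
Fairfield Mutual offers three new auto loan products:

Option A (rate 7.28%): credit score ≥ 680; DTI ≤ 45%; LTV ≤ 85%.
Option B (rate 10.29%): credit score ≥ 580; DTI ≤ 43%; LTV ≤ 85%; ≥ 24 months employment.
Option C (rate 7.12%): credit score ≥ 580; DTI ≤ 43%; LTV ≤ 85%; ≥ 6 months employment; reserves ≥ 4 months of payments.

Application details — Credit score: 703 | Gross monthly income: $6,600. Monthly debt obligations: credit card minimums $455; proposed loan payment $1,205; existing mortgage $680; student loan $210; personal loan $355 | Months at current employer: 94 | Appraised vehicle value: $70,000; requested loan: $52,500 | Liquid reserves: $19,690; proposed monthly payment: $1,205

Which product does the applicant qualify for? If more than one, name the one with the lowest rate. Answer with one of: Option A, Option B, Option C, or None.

Total debts = (455 + 1,205 + 680 + 210 + 355) = 2,905; DTI = 2,905/6,600 = 44%.
LTV = 52,500/70,000 = 75%.
Reserves = 19,690/1,205 = 16.3 months.
Option A: score 703 ≥ 680; DTI 44% ≤ 45%; LTV 75% ≤ 85% → qualifies.
Option B: score 703 ≥ 580; DTI 44% > 43%; LTV 75% ≤ 85%; employment 94 ≥ 24 mo → does not qualify.
Option C: score 703 ≥ 580; DTI 44% > 43%; LTV 75% ≤ 85%; employment 94 ≥ 6 mo; reserves 16.3 ≥ 4 mo → does not qualify.

Option A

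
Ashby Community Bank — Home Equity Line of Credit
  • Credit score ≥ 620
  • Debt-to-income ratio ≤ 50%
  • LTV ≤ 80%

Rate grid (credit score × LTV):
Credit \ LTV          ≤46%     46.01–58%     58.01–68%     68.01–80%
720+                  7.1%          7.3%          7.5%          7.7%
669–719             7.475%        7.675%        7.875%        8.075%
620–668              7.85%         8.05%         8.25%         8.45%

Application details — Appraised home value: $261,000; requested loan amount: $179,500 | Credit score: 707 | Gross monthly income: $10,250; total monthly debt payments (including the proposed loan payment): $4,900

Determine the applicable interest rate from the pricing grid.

8.075%

Credit score 707 ≥ 620; DTI = 4,900/10,250 = 47.8% ≤ 50%
LTV: 179,500 ÷ 261,000 = 68.8%, within 80% cap
Score 707 is in the 669–719 band; LTV 68.8% is in the 68.01–80% band → 8.075%.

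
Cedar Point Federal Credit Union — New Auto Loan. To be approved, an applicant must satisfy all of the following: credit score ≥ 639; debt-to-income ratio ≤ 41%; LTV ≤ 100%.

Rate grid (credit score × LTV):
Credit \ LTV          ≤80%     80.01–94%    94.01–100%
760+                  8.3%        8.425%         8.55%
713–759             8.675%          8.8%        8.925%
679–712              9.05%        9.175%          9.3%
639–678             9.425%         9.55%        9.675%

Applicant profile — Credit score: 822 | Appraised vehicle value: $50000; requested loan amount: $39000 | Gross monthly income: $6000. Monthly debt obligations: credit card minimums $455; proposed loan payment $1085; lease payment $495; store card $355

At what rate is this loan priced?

Credit score 822 ≥ 639; Total monthly debts = (455 + 1,085 + 495 + 355) = 2,390. DTI = 2,390/6,000 = 39.8% ≤ 41%
LTV: 39,000 ÷ 50,000 = 78%, within 100% cap
Score 822 is in the 760+ band; LTV 78% is in the ≤80% band → 8.3%.

8.3%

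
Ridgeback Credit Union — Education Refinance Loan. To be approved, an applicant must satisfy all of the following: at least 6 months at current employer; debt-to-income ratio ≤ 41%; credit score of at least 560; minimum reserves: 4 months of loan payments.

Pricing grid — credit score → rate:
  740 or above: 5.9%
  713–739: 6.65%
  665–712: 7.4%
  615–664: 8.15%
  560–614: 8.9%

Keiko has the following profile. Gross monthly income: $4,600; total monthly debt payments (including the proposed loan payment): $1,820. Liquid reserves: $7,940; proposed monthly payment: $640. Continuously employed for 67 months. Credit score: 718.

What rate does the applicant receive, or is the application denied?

Credit score 718 ≥ 560 (meets minimum)
Reserves: 7,940 ÷ 640 = 12.4 months (meets 4-month minimum)
DTI: 1,820 ÷ 4,600 = 39.6%, within the 41% cap
Employment 67 ≥ 6 months
All requirements met. Score 718 falls in the 713–739 tier → 6.65%.

Approved at 6.65%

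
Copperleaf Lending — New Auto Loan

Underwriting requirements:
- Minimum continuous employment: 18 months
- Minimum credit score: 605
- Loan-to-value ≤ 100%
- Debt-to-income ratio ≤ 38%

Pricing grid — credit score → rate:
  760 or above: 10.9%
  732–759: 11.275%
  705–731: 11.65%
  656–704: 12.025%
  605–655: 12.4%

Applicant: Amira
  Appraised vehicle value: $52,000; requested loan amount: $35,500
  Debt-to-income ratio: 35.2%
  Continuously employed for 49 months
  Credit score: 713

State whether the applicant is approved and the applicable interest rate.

Approved at 11.65%

Credit score 713 ≥ 605 (meets minimum)
Employment 49 ≥ 18 months
DTI 35.2% ≤ 38%
LTV: 35,500 ÷ 52,000 = 68.3%, within 100% cap
All requirements met. Score 713 falls in the 705–731 tier → 11.65%.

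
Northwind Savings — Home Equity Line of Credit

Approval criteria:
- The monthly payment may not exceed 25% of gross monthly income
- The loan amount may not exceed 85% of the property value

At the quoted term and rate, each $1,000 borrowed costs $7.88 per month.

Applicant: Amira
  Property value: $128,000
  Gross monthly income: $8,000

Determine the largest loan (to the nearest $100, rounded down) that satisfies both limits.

Payment cap: 25% × $8,000 = $2,000/month.
At $7.88 per $1,000, that supports 2,000/7.88 × 1,000 ≈ $253,807 → $253,800.
LTV cap: 85% × $128,000 = $108,800 → $108,800.
Binding constraint: loan-to-value.

$108,800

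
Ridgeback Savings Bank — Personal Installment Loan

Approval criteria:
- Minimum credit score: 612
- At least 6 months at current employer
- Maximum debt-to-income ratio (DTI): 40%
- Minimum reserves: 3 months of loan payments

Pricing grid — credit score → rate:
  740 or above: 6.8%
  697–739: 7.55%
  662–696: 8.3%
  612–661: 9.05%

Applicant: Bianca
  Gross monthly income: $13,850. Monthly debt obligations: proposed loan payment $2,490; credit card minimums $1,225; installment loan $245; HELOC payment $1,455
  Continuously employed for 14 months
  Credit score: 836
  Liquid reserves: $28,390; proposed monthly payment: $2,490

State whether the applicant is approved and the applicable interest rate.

Approved at 6.8%

Credit score 836 ≥ 612 (meets minimum)
Reserves: 28,390 ÷ 2,490 = 11.4 months (meets 3-month minimum)
Total monthly debts = (2,490 + 1,225 + 245 + 1,455) = 5,415. Debt-to-income = 5,415/13,850 = 39.1% — meets 40% limit
Employment 14 ≥ 6 months
All requirements met. Score 836 falls in the 740 or above tier → 6.8%.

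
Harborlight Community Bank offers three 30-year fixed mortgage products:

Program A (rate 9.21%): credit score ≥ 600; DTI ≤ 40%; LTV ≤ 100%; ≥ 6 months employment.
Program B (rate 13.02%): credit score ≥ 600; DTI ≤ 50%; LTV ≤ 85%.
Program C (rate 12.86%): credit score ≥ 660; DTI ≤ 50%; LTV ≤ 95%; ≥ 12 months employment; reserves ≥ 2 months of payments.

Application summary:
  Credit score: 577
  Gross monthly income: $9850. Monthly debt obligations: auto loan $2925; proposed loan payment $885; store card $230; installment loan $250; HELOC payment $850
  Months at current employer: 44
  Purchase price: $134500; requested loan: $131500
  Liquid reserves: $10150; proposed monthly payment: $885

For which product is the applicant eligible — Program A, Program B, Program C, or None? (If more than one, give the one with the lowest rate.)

Total debts = (2,925 + 885 + 230 + 250 + 850) = 5,140; DTI = 5,140/9,850 = 52.2%.
LTV = 131,500/134,500 = 97.8%.
Reserves = 10,150/885 = 11.5 months.
Program A: score 577 < 600; DTI 52.2% > 40%; LTV 97.8% ≤ 100%; employment 44 ≥ 6 mo → does not qualify.
Program B: score 577 < 600; DTI 52.2% > 50%; LTV 97.8% > 85% → does not qualify.
Program C: score 577 < 660; DTI 52.2% > 50%; LTV 97.8% > 95%; employment 44 ≥ 12 mo; reserves 11.5 ≥ 2 mo → does not qualify.

None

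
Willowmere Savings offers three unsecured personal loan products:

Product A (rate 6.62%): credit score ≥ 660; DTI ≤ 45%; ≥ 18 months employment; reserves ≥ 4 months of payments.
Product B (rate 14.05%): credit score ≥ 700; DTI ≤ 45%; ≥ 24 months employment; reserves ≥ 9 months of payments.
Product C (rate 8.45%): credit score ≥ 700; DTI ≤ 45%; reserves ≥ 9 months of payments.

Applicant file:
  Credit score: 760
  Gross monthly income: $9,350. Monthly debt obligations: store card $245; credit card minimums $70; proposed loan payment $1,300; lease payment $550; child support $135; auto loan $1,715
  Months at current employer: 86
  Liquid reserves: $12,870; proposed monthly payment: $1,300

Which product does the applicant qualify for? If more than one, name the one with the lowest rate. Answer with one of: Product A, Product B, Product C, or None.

Product A

Total debts = (245 + 70 + 1,300 + 550 + 135 + 1,715) = 4,015; DTI = 4,015/9,350 = 42.9%.
Reserves = 12,870/1,300 = 9.9 months.
Product A: score 760 ≥ 660; DTI 42.9% ≤ 45%; employment 86 ≥ 18 mo; reserves 9.9 ≥ 4 mo → qualifies.
Product B: score 760 ≥ 700; DTI 42.9% ≤ 45%; employment 86 ≥ 24 mo; reserves 9.9 ≥ 9 mo → qualifies.
Product C: score 760 ≥ 700; DTI 42.9% ≤ 45%; reserves 9.9 ≥ 9 mo → qualifies.
Qualifying: Product A, Product B, Product C. Lowest rate is 6.62% → Product A.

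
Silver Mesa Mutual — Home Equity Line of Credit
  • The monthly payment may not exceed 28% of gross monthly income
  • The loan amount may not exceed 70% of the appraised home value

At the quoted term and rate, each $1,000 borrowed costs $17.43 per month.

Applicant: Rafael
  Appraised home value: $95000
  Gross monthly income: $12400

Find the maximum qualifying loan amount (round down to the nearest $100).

Payment cap: 28% × $12,400 = $3,472/month.
At $17.43 per $1,000, that supports 3,472/17.43 × 1,000 ≈ $199,196 → $199,100.
LTV cap: 70% × $95,000 = $66,500 → $66,500.
Binding constraint: loan-to-value.

$66,500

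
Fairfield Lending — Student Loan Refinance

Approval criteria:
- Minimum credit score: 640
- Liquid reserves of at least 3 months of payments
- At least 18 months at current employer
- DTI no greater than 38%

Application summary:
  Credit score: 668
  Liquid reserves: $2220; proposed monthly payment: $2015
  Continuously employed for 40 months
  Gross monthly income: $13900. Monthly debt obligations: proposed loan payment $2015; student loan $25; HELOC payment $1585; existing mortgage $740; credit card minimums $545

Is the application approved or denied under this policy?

Credit score 668 ≥ 640 (meets)
Reserves = 2,220/2,015 = 1.1 months < 3
Employment 40 ≥ 18 months
Total monthly debts = (2,015 + 25 + 1,585 + 740 + 545) = 4,910. DTI = 4,910/13,900 = 35.3% ≤ 38%
Fails on reserves.

Denied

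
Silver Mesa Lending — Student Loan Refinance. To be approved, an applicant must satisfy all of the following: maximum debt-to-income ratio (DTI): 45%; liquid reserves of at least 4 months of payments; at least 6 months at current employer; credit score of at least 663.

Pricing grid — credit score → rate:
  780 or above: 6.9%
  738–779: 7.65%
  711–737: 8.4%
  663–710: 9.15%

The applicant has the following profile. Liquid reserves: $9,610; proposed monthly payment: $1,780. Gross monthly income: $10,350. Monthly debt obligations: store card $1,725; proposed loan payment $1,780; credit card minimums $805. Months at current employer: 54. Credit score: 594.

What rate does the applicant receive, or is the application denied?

Denied

Credit score 594 < 663 (below minimum)
Total monthly debts = (1,725 + 1,780 + 805) = 4,310. DTI: 4,310 ÷ 10,350 = 41.6%, within the 45% cap
Reserves = 9,610/1,780 = 5.4 months ≥ 4
Employment 54 ≥ 6 months
Not all requirements met → denied.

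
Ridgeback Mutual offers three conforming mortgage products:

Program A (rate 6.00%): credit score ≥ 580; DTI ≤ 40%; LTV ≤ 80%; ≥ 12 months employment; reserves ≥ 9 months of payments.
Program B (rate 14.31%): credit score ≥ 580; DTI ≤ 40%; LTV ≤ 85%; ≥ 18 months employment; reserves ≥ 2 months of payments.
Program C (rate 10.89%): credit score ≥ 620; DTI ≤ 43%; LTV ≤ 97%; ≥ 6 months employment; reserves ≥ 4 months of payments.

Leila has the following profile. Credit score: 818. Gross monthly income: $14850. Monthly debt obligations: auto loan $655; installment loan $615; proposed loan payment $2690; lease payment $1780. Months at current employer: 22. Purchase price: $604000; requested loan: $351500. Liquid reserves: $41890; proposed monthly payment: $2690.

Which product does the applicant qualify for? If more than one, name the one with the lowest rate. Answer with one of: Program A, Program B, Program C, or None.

Total debts = (655 + 615 + 2,690 + 1,780) = 5,740; DTI = 5,740/14,850 = 38.7%.
LTV = 351,500/604,000 = 58.2%.
Reserves = 41,890/2,690 = 15.6 months.
Program A: score 818 ≥ 580; DTI 38.7% ≤ 40%; LTV 58.2% ≤ 80%; employment 22 ≥ 12 mo; reserves 15.6 ≥ 9 mo → qualifies.
Program B: score 818 ≥ 580; DTI 38.7% ≤ 40%; LTV 58.2% ≤ 85%; employment 22 ≥ 18 mo; reserves 15.6 ≥ 2 mo → qualifies.
Program C: score 818 ≥ 620; DTI 38.7% ≤ 43%; LTV 58.2% ≤ 97%; employment 22 ≥ 6 mo; reserves 15.6 ≥ 4 mo → qualifies.
Qualifying: Program A, Program B, Program C. Lowest rate is 6.00% → Program A.

Program A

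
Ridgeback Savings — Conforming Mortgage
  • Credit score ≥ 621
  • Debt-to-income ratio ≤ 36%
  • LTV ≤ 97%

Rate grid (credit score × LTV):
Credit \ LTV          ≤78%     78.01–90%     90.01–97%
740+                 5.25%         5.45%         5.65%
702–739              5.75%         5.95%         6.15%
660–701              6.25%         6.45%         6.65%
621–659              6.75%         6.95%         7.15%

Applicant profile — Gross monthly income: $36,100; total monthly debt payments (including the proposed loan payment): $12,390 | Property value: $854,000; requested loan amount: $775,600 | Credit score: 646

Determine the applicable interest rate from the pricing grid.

Credit score 646 ≥ 621; Debt-to-income = 12,390/36,100 = 34.3% — meets 36% limit
LTV = 775,600/854,000 = 90.8% ≤ 97%
Credit 646 → row 621–659; LTV 90.8% → column 90.01–97%. Grid cell → 7.15%.

7.15%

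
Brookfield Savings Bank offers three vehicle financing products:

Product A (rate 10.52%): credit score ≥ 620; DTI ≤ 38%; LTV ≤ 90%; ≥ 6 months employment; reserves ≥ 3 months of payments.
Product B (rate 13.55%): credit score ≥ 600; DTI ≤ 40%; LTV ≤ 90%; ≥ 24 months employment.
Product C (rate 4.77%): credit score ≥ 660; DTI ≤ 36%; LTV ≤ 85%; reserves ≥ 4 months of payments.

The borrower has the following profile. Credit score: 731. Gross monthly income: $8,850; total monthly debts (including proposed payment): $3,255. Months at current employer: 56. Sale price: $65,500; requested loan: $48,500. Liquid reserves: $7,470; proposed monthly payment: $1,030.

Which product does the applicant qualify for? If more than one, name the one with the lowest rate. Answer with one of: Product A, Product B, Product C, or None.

Product A

DTI = 3,255/8,850 = 36.8%.
LTV = 48,500/65,500 = 74%.
Reserves = 7,470/1,030 = 7.3 months.
Product A: score 731 ≥ 620; DTI 36.8% ≤ 38%; LTV 74% ≤ 90%; employment 56 ≥ 6 mo; reserves 7.3 ≥ 3 mo → qualifies.
Product B: score 731 ≥ 600; DTI 36.8% ≤ 40%; LTV 74% ≤ 90%; employment 56 ≥ 24 mo → qualifies.
Product C: score 731 ≥ 660; DTI 36.8% > 36%; LTV 74% ≤ 85%; reserves 7.3 ≥ 4 mo → does not qualify.
Qualifying: Product A, Product B. Lowest rate is 10.52% → Product A.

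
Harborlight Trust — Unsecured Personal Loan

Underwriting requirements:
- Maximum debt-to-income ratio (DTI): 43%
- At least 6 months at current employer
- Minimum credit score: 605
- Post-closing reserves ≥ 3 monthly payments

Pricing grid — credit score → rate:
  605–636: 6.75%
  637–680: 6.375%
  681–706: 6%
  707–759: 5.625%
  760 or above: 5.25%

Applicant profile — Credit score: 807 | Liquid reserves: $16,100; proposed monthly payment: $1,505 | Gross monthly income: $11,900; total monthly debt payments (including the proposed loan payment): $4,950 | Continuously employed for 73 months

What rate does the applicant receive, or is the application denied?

Credit score 807 ≥ 605 (meets minimum)
Debt-to-income = 4,950/11,900 = 41.6% — meets 43% limit
Employment 73 ≥ 6 months
Liquid reserves cover 16,100/1,505 = 10.7 months — ≥ 3 required
All requirements met. Score 807 falls in the 760 or above tier → 5.25%.

Approved at 5.25%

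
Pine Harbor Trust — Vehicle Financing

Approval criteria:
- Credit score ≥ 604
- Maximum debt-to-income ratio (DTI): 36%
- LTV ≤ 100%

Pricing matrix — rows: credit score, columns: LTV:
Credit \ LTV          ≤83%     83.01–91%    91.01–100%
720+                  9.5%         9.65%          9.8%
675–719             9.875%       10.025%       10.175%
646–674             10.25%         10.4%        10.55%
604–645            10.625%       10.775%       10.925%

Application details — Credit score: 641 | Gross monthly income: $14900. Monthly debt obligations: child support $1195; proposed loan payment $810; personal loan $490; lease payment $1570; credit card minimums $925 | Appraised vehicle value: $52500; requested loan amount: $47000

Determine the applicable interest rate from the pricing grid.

Credit score 641 ≥ 604; Total monthly debts = (1,195 + 810 + 490 + 1,570 + 925) = 4,990. DTI = 4,990/14,900 = 33.5% ≤ 36%
LTV: 47,000 ÷ 52,500 = 89.5%, within 100% cap
Score 641 is in the 604–645 band; LTV 89.5% is in the 83.01–91% band → 10.775%.

10.775%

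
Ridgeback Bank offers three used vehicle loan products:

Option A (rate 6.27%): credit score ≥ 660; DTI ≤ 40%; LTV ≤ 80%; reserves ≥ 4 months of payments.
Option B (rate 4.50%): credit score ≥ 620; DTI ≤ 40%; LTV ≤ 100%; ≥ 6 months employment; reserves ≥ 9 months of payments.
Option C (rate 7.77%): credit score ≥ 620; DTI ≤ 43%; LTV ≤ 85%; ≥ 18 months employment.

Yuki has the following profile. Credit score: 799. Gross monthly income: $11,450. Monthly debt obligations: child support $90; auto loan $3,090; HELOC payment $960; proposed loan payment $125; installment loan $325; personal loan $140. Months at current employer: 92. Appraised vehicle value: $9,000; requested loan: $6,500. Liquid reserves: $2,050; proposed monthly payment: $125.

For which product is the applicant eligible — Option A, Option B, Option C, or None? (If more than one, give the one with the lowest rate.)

Option C

Total debts = (90 + 3,090 + 960 + 125 + 325 + 140) = 4,730; DTI = 4,730/11,450 = 41.3%.
LTV = 6,500/9,000 = 72.2%.
Reserves = 2,050/125 = 16.4 months.
Option A: score 799 ≥ 660; DTI 41.3% > 40%; LTV 72.2% ≤ 80%; reserves 16.4 ≥ 4 mo → does not qualify.
Option B: score 799 ≥ 620; DTI 41.3% > 40%; LTV 72.2% ≤ 100%; employment 92 ≥ 6 mo; reserves 16.4 ≥ 9 mo → does not qualify.
Option C: score 799 ≥ 620; DTI 41.3% ≤ 43%; LTV 72.2% ≤ 85%; employment 92 ≥ 18 mo → qualifies.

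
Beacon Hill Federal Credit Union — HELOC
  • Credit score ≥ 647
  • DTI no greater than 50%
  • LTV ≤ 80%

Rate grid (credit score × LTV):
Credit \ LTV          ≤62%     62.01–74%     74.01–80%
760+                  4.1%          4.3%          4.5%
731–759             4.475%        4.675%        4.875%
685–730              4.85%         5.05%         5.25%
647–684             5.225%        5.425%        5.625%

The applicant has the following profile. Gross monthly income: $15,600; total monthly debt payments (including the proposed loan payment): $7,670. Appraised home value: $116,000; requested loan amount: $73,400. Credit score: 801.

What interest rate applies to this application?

Credit score 801 ≥ 647; Debt-to-income = 7,670/15,600 = 49.2% — meets 50% limit
Loan-to-value = 73,400/116,000 = 63.3% — pass (80% max)
Credit 801 → row 760+; LTV 63.3% → column 62.01–74%. Grid cell → 4.3%.

4.3%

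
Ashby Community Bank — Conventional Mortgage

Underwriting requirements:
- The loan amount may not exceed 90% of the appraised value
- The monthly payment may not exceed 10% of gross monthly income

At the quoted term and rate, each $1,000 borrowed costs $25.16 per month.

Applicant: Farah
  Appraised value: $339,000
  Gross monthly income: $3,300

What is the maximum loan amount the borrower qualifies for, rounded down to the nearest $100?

$13,100

Payment cap: 10% × $3,300 = $330/month.
At $25.16 per $1,000, that supports 330/25.16 × 1,000 ≈ $13,116 → $13,100.
LTV cap: 90% × $339,000 = $305,100 → $305,100.
Binding constraint: payment-to-income.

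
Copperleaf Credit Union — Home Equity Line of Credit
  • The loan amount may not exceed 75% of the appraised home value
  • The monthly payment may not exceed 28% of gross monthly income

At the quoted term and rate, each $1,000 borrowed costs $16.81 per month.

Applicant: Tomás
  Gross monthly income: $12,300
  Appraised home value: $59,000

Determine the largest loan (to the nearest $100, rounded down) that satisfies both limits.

$44,200

Payment cap: 28% × $12,300 = $3,444/month.
At $16.81 per $1,000, that supports 3,444/16.81 × 1,000 ≈ $204,878 → $204,800.
LTV cap: 75% × $59,000 = $44,250 → $44,200.
Binding constraint: loan-to-value.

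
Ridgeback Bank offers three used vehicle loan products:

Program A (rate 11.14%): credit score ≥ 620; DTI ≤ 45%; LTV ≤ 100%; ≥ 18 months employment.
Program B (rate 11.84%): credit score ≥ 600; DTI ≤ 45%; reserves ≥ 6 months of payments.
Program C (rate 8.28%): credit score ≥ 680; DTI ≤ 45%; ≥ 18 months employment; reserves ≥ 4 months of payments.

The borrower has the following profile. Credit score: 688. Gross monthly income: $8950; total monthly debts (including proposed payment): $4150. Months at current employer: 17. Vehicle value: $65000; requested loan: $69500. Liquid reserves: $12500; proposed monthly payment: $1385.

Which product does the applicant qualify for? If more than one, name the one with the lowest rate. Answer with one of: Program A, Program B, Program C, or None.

DTI = 4,150/8,950 = 46.4%.
LTV = 69,500/65,000 = 106.9%.
Reserves = 12,500/1,385 = 9.0 months.
Program A: score 688 ≥ 620; DTI 46.4% > 45%; LTV 106.9% > 100%; employment 17 < 18 mo → does not qualify.
Program B: score 688 ≥ 600; DTI 46.4% > 45%; reserves 9.0 ≥ 6 mo → does not qualify.
Program C: score 688 ≥ 680; DTI 46.4% > 45%; employment 17 < 18 mo; reserves 9.0 ≥ 4 mo → does not qualify.

None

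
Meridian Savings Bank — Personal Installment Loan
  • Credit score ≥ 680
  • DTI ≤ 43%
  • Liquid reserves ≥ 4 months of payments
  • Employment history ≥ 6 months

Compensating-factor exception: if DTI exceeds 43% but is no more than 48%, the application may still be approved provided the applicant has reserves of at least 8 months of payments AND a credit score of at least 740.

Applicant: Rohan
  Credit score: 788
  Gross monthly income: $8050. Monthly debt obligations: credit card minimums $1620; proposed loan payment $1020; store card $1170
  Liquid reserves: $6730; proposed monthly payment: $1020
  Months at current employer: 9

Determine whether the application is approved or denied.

Denied

Credit score 788 ≥ 680 (meets base)
Total debts = (1,620 + 1,020 + 1,170) = 3,810. DTI: 3,810 ÷ 8,050 = 47.3%, over the 43% base limit.
Reserves = 6,730/1,020 = 6.6 months ≥ 4
Employment 9 ≥ 6 months
47.3% falls in the override range (43%–48%), so the compensating-factor test applies.
Override check — reserves: 6.6 mo (short of 8); score: 788 (ok).
Override conditions not both satisfied; exception does not apply.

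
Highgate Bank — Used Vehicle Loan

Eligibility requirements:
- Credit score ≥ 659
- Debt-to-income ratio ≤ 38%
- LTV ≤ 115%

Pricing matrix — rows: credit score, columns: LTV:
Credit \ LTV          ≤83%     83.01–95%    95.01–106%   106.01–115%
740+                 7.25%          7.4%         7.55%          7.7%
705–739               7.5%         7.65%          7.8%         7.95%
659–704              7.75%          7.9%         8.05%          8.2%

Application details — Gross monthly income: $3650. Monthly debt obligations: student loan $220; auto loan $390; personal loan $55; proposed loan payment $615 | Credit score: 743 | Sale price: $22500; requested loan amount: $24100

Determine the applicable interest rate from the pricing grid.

Credit score 743 ≥ 659; Total monthly debts = (220 + 390 + 55 + 615) = 1,280. DTI = 1,280/3,650 = 35.1% ≤ 38%
LTV = 24,100/22,500 = 107.1% ≤ 115%
Score 743 is in the 740+ band; LTV 107.1% is in the 106.01–115% band → 7.7%.

7.7%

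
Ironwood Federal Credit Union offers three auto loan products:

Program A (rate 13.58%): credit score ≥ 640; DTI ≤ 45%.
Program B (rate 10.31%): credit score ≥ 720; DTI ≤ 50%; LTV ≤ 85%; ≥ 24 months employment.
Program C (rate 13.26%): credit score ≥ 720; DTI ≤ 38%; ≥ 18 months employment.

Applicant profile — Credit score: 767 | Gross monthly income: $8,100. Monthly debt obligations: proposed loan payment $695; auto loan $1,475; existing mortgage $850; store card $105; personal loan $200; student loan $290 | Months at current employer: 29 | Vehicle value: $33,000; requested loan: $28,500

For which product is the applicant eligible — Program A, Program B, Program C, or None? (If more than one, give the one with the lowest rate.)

Program A

Total debts = (695 + 1,475 + 850 + 105 + 200 + 290) = 3,615; DTI = 3,615/8,100 = 44.6%.
LTV = 28,500/33,000 = 86.4%.
Program A: score 767 ≥ 640; DTI 44.6% ≤ 45% → qualifies.
Program B: score 767 ≥ 720; DTI 44.6% ≤ 50%; LTV 86.4% > 85%; employment 29 ≥ 24 mo → does not qualify.
Program C: score 767 ≥ 720; DTI 44.6% > 38%; employment 29 ≥ 18 mo → does not qualify.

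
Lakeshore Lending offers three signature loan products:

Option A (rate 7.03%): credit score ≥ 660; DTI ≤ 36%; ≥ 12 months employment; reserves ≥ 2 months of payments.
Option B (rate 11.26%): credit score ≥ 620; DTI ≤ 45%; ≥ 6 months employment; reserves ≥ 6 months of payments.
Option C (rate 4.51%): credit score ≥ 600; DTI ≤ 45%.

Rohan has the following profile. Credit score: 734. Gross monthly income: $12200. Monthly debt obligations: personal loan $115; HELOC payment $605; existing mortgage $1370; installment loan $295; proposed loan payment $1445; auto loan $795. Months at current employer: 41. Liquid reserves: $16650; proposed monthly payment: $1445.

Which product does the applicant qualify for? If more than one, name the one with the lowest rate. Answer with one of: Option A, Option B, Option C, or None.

Option C

Total debts = (115 + 605 + 1,370 + 295 + 1,445 + 795) = 4,625; DTI = 4,625/12,200 = 37.9%.
Reserves = 16,650/1,445 = 11.5 months.
Option A: score 734 ≥ 660; DTI 37.9% > 36%; employment 41 ≥ 12 mo; reserves 11.5 ≥ 2 mo → does not qualify.
Option B: score 734 ≥ 620; DTI 37.9% ≤ 45%; employment 41 ≥ 6 mo; reserves 11.5 ≥ 6 mo → qualifies.
Option C: score 734 ≥ 600; DTI 37.9% ≤ 45% → qualifies.
Qualifying: Option B, Option C. Lowest rate is 4.51% → Option C.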